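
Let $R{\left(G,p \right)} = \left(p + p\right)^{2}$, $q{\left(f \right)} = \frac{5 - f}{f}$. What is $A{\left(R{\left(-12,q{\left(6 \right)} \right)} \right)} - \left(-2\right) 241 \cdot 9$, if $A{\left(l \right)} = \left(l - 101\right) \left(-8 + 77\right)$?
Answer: $- \frac{7870}{3} \approx -2623.3$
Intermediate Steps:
$q{\left(f \right)} = \frac{5 - f}{f}$
$R{\left(G,p \right)} = 4 p^{2}$ ($R{\left(G,p \right)} = \left(2 p\right)^{2} = 4 p^{2}$)
$A{\left(l \right)} = -6969 + 69 l$ ($A{\left(l \right)} = \left(-101 + l\right) 69 = -6969 + 69 l$)
$A{\left(R{\left(-12,q{\left(6 \right)} \right)} \right)} - \left(-2\right) 241 \cdot 9 = \left(-6969 + 69 \cdot 4 \left(\frac{5 - 6}{6}\right)^{2}\right) - \left(-2\right) 241 \cdot 9 = \left(-6969 + 69 \cdot 4 \left(\frac{5 - 6}{6}\right)^{2}\right) - \left(-482\right) 9 = \left(-6969 + 69 \cdot 4 \left(\frac{1}{6} \left(-1\right)\right)^{2}\right) - -4338 = \left(-6969 + 69 \cdot 4 \left(- \frac{1}{6}\right)^{2}\right) + 4338 = \left(-6969 + 69 \cdot 4 \cdot \frac{1}{36}\right) + 4338 = \left(-6969 + 69 \cdot \frac{1}{9}\right) + 4338 = \left(-6969 + \frac{23}{3}\right) + 4338 = - \frac{20884}{3} + 4338 = - \frac{7870}{3}$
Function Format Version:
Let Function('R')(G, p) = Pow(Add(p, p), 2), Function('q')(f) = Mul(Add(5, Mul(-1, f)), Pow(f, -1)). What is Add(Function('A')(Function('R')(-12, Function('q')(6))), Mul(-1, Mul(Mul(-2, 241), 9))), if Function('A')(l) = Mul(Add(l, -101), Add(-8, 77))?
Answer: Rational(-7870, 3) ≈ -2623.3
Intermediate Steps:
Function('q')(f) = Mul(Pow(f, -1), Add(5, Mul(-1, f)))
Function('R')(G, p) = Mul(4, Pow(p, 2)) (Function('R')(G, p) = Pow(Mul(2, p), 2) = Mul(4, Pow(p, 2)))
Function('A')(l) = Add(-6969, Mul(69, l)) (Function('A')(l) = Mul(Add(-101, l), 69) = Add(-6969, Mul(69, l)))
Add(Function('A')(Function('R')(-12, Function('q')(6))), Mul(-1, Mul(Mul(-2, 241), 9))) = Add(Add(-6969, Mul(69, Mul(4, Pow(Mul(Pow(6, -1), Add(5, Mul(-1, 6))), 2)))), Mul(-1, Mul(Mul(-2, 241), 9))) = Add(Add(-6969, Mul(69, Mul(4, Pow(Mul(Rational(1, 6), Add(5, -6)), 2)))), Mul(-1, Mul(-482, 9))) = Add(Add(-6969, Mul(69, Mul(4, Pow(Mul(Rational(1, 6), -1), 2)))), Mul(-1, -4338)) = Add(Add(-6969, Mul(69, Mul(4, Pow(Rational(-1, 6), 2)))), 4338) = Add(Add(-6969, Mul(69, Mul(4, Rational(1, 36)))), 4338) = Add(Add(-6969, Mul(69, Rational(1, 9))), 4338) = Add(Add(-6969, Rational(23, 3)), 4338) = Add(Rational(-20884, 3), 4338) = Rational(-7870, 3)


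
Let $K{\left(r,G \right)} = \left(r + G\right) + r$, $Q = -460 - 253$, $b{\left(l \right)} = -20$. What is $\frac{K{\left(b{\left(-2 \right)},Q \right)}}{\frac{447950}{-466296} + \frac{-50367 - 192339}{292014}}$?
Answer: $\frac{2848117083012}{6777236341} \approx 420.25$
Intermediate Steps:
$Q = -713$
$K{\left(r,G \right)} = G + 2 r$ ($K{\left(r,G \right)} = \left(G + r\right) + r = G + 2 r$)
$\frac{K{\left(b{\left(-2 \right)},Q \right)}}{\frac{447950}{-466296} + \frac{-50367 - 192339}{292014}} = \frac{-713 + 2 \left(-20\right)}{\frac{447950}{-466296} + \frac{-50367 - 192339}{292014}} = \frac{-713 - 40}{447950 \left(- \frac{1}{466296}\right) - \frac{40451}{48669}} = - \frac{753}{- \frac{223975}{233148} - \frac{40451}{48669}} = - \frac{753}{- \frac{6777236341}{3782360004}} = \left(-753\right) \left(- \frac{3782360004}{6777236341}\right) = \frac{2848117083012}{6777236341}$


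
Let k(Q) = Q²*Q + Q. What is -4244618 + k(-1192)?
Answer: -1697915698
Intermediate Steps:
k(Q) = Q + Q³ (k(Q) = Q³ + Q = Q + Q³)
-4244618 + k(-1192) = -4244618 + (-1192 + (-1192)³) = -4244618 + (-1192 - 1693669888) = -4244618 - 1693671080 = -1697915698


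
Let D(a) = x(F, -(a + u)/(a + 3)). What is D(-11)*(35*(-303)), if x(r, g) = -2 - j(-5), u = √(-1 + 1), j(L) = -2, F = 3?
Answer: 0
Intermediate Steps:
u = 0 (u = √0 = 0)
x(r, g) = 0 (x(r, g) = -2 - 1*(-2) = -2 + 2 = 0)
D(a) = 0
D(-11)*(35*(-303)) = 0*(35*(-303)) = 0*(-10605) = 0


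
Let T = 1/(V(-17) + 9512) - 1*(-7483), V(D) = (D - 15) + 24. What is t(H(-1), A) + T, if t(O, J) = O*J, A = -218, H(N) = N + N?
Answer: 75262177/9504 ≈ 7919.0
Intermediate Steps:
H(N) = 2*N
V(D) = 9 + D (V(D) = (-15 + D) + 24 = 9 + D)
t(O, J) = J*O
T = 71118433/9504 (T = 1/((9 - 17) + 9512) - 1*(-7483) = 1/(-8 + 9512) + 7483 = 1/9504 + 7483 = 71118433/9504 ≈ 7483.0)
t(H(-1), A) + T = -436*(-1) + 71118433/9504 = -218*(-2) + 71118433/9504 = 436 + 71118433/9504 = 75262177/9504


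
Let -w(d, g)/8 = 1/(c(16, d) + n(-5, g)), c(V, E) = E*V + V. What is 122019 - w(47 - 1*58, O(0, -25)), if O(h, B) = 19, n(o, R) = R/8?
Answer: 153865895/1261 ≈ 1.2202e+5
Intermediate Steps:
n(o, R) = R/8 (n(o, R) = R*(1/8) = R/8)
c(V, E) = V + E*V
w(d, g) = -8/(16 + 16*d + g/8) (w(d, g) = -8/(16*(1 + d) + g/8) = -8/((16 + 16*d) + g/8) = -8/(16 + 16*d + g/8))
122019 - w(47 - 1*58, O(0, -25)) = 122019 - (-64)/(128 + 19 + 128*(47 - 1*58)) = 122019 - (-64)/(128 + 19 + 128*(47 - 58)) = 122019 - (-64)/(128 + 19 + 128*(-11)) = 122019 - (-64)/(128 + 19 - 1408) = 122019 - (-64)/(-1261) = 122019 - (-64)*(-1)/1261 = 122019 - 1*64/1261 = 122019 - 64/1261 = 153865895/1261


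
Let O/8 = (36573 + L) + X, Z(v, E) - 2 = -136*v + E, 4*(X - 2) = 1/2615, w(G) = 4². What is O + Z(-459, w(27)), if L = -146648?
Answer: -2139441328/2615 ≈ -8.1814e+5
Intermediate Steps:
w(G) = 16
X = 20921/10460 (X = 2 + (¼)/2615 = 2 + (¼)*(1/2615) = 2 + 1/10460 = 20921/10460 ≈ 2.0001)
Z(v, E) = 2 + E - 136*v (Z(v, E) = 2 + (-136*v + E) = 2 + (E - 136*v) = 2 + E - 136*v)
O = -2302727158/2615 (O = 8*((36573 - 146648) + 20921/10460) = 8*(-110075 + 20921/10460) = 8*(-1151363579/10460) = -2302727158/2615 ≈ -8.8058e+5)
O + Z(-459, w(27)) = -2302727158/2615 + (2 + 16 - 136*(-459)) = -2302727158/2615 + (2 + 16 + 62424) = -2302727158/2615 + 62442 = -2139441328/2615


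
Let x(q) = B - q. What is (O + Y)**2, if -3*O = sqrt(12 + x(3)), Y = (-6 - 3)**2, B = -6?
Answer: (243 - sqrt(3))**2/9 ≈ 6467.8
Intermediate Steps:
x(q) = -6 - q
Y = 81 (Y = (-9)**2 = 81)
O = -sqrt(3)/3 (O = -sqrt(12 + (-6 - 1*3))/3 = -sqrt(12 + (-6 - 3))/3 = -sqrt(12 - 9)/3 = -sqrt(3)/3 ≈ -0.57735)
(O + Y)**2 = (-sqrt(3)/3 + 81)**2 = (81 - sqrt(3)/3)**2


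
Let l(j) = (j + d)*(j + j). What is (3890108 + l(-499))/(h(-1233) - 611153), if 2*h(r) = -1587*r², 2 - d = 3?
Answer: -8778216/2413920949 ≈ -0.0036365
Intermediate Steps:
d = -1 (d = 2 - 1*3 = 2 - 3 = -1)
h(r) = -1587*r²/2 (h(r) = (-1587*r²)/2 = -1587*r²/2)
l(j) = 2*j*(-1 + j) (l(j) = (j - 1)*(j + j) = (-1 + j)*(2*j) = 2*j*(-1 + j))
(3890108 + l(-499))/(h(-1233) - 611153) = (3890108 + 2*(-499)*(-1 - 499))/(-1587/2*(-1233)² - 611153) = (3890108 + 2*(-499)*(-500))/(-1587/2*1520289 - 611153) = (3890108 + 499000)/(-2412698643/2 - 611153) = 4389108/(-2413920949/2) = 4389108*(-2/2413920949) = -8778216/2413920949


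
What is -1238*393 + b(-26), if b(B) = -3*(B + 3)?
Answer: -486465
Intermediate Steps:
b(B) = -9 - 3*B (b(B) = -3*(3 + B) = -9 - 3*B)
-1238*393 + b(-26) = -1238*393 + (-9 - 3*(-26)) = -486534 + (-9 + 78) = -486534 + 69 = -486465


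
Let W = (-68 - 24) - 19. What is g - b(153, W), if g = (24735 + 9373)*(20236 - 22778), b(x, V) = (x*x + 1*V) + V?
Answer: -86725723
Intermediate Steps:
W = -111 (W = -92 - 19 = -111)
b(x, V) = x² + 2*V (b(x, V) = (x² + V) + V = (V + x²) + V = x² + 2*V)
g = -86702536 (g = 34108*(-2542) = -86702536)
g - b(153, W) = -86702536 - (153² + 2*(-111)) = -86702536 - (23409 - 222) = -86702536 - 1*23187 = -86702536 - 23187 = -86725723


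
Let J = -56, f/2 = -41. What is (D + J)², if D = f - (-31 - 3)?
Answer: 10816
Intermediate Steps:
f = -82 (f = 2*(-41) = -82)
D = -48 (D = -82 - (-31 - 3) = -82 - 1*(-34) = -82 + 34 = -48)
(D + J)² = (-48 - 56)² = (-104)² = 10816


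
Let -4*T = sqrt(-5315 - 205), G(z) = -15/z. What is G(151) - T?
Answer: -15/151 + I*sqrt(345) ≈ -0.099338 + 18.574*I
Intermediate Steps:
T = -I*sqrt(345) (T = -sqrt(-5315 - 205)/4 = -I*sqrt(345) ≈ -18.574*I)
G(151) - T = -15/151 - (-1)*I*sqrt(345) = -15*1/151 + I*sqrt(345) = -15/151 + I*sqrt(345)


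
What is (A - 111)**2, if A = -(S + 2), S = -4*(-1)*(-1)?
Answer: 11881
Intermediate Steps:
S = -4 (S = 4*(-1) = -4)
A = 2 (A = -(-4 + 2) = -1*(-2) = 2)
(A - 111)**2 = (2 - 111)**2 = (-109)**2 = 11881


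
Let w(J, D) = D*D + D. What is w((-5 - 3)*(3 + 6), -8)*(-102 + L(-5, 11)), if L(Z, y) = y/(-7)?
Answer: -5800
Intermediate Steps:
L(Z, y) = -y/7 (L(Z, y) = y*(-⅐) = -y/7)
w(J, D) = D + D² (w(J, D) = D² + D = D + D²)
w((-5 - 3)*(3 + 6), -8)*(-102 + L(-5, 11)) = (-8*(1 - 8))*(-102 - ⅐*11) = (-8*(-7))*(-102 - 11/7) = 56*(-725/7) = -5800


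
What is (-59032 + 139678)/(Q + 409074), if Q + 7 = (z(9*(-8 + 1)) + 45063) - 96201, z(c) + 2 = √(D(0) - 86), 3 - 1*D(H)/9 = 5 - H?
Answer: 28865380842/128111737433 - 161292*I*√26/128111737433 ≈ 0.22531 - 6.4196e-6*I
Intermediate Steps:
D(H) = -18 + 9*H (D(H) = 27 - 9*(5 - H) = 27 + (-45 + 9*H) = -18 + 9*H)
z(c) = -2 + 2*I*√26 (z(c) = -2 + √((-18 + 9*0) - 86) = -2 + √((-18 + 0) - 86) = -2 + √(-18 - 86) = -2 + √(-104) = -2 + 2*I*√26)
Q = -51147 + 2*I*√26 (Q = -7 + (((-2 + 2*I*√26) + 45063) - 96201) = -7 + ((45061 + 2*I*√26) - 96201) = -7 + (-51140 + 2*I*√26) = -51147 + 2*I*√26 ≈ -51147.0 + 10.198*I)
(-59032 + 139678)/(Q + 409074) = (-59032 + 139678)/((-51147 + 2*I*√26) + 409074) = 80646/(357927 + 2*I*√26)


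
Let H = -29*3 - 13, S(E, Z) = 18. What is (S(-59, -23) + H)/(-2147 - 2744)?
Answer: 82/4891 ≈ 0.016765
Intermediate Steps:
H = -100 (H = -87 - 13 = -100)
(S(-59, -23) + H)/(-2147 - 2744) = (18 - 100)/(-2147 - 2744) = -82/(-4891) = -82*(-1/4891) = 82/4891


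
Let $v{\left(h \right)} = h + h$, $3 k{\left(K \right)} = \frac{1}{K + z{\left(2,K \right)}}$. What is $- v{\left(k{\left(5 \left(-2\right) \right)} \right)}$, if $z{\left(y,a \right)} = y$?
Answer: $\frac{1}{12} \approx 0.083333$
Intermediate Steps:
$k{\left(K \right)} = \frac{1}{3 \left(2 + K\right)}$ ($k{\left(K \right)} = \frac{1}{3 \left(K + 2\right)} = \frac{1}{3 \left(2 + K\right)}$)
$v{\left(h \right)} = 2 h$
$- v{\left(k{\left(5 \left(-2\right) \right)} \right)} = - 2 \frac{1}{3 \left(2 + 5 \left(-2\right)\right)} = - 2 \frac{1}{3 \left(2 - 10\right)} = - 2 \frac{1}{3 \left(-8\right)} = - 2 \cdot \frac{1}{3} \left(- \frac{1}{8}\right) = - \frac{2 \left(-1\right)}{24} = \left(-1\right) \left(- \frac{1}{12}\right) = \frac{1}{12}$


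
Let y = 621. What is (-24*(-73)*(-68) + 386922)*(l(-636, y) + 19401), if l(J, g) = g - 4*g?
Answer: 4696430868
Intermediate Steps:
l(J, g) = -3*g
(-24*(-73)*(-68) + 386922)*(l(-636, y) + 19401) = (-24*(-73)*(-68) + 386922)*(-3*621 + 19401) = (1752*(-68) + 386922)*(-1863 + 19401) = (-119136 + 386922)*17538 = 267786*17538 = 4696430868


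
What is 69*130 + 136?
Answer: 9106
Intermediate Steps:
69*130 + 136 = 8970 + 136 = 9106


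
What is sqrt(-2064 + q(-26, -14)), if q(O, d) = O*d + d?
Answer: I*sqrt(1714) ≈ 41.401*I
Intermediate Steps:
q(O, d) = d + O*d
sqrt(-2064 + q(-26, -14)) = sqrt(-2064 - 14*(1 - 26)) = sqrt(-2064 - 14*(-25)) = sqrt(-2064 + 350) = sqrt(-1714) = I*sqrt(1714)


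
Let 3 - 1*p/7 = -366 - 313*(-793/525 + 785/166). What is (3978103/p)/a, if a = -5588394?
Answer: -8254563725/111722037472619 ≈ -7.3885e-5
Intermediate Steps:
p = 119950781/12450 (p = 21 - 7*(-366 - 313*(-793/525 + 785/166)) = 21 - 7*(-366 - 313*280487/87150) = 21 - 7*(-366 - 87792431/87150) = 21 - 7*(-119689331/87150) = 21 + 119689331/12450 = 119950781/12450 ≈ 9634.6)
(3978103/p)/a = (3978103/(119950781/12450))/(-5588394) = (3978103*(12450/119950781))*(-1/5588394) = (49527382350/119950781)*(-1/5588394) = -8254563725/111722037472619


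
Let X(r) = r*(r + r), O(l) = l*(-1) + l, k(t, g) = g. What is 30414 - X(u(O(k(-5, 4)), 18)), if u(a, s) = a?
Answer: 30414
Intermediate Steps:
O(l) = 0 (O(l) = -l + l = 0)
X(r) = 2*r**2 (X(r) = r*(2*r) = 2*r**2)
30414 - X(u(O(k(-5, 4)), 18)) = 30414 - 2*0**2 = 30414 - 2*0 = 30414 - 1*0 = 30414 + 0 = 30414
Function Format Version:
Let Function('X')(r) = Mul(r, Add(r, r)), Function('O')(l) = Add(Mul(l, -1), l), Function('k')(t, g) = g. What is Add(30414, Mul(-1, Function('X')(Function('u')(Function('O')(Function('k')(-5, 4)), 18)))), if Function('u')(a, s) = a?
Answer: 30414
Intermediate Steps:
Function('O')(l) = 0 (Function('O')(l) = Add(Mul(-1, l), l) = 0)
Function('X')(r) = Mul(2, Pow(r, 2)) (Function('X')(r) = Mul(r, Mul(2, r)) = Mul(2, Pow(r, 2)))
Add(30414, Mul(-1, Function('X')(Function('u')(Function('O')(Function('k')(-5, 4)), 18)))) = Add(30414, Mul(-1, Mul(2, Pow(0, 2)))) = Add(30414, Mul(-1, Mul(2, 0))) = Add(30414, Mul(-1, 0)) = Add(30414, 0) = 30414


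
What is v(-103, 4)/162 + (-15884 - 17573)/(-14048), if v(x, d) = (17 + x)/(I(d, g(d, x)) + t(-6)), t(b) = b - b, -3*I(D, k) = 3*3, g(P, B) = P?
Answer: 8734115/3413664 ≈ 2.5586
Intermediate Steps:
I(D, k) = -3
t(b) = 0
v(x, d) = -17/3 - x/3 (v(x, d) = (17 + x)/(-3 + 0) = (17 + x)/(-3) = (17 + x)*(-⅓) = -17/3 - x/3)
v(-103, 4)/162 + (-15884 - 17573)/(-14048) = (-17/3 - ⅓*(-103))/162 + (-15884 - 17573)/(-14048) = (-17/3 + 103/3)*(1/162) - 33457*(-1/14048) = (86/3)*(1/162) + 33457/14048 = 43/243 + 33457/14048 = 8734115/3413664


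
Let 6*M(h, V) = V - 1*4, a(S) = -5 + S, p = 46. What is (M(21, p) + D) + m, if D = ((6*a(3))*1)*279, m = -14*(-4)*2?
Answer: -3229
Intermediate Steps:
M(h, V) = -⅔ + V/6 (M(h, V) = (V - 1*4)/6 = (V - 4)/6 = (-4 + V)/6 = -⅔ + V/6)
m = 112 (m = 56*2 = 112)
D = -3348 (D = ((6*(-5 + 3))*1)*279 = ((6*(-2))*1)*279 = -12*1*279 = -12*279 = -3348)
(M(21, p) + D) + m = ((-⅔ + (⅙)*46) - 3348) + 112 = ((-⅔ + 23/3) - 3348) + 112 = (7 - 3348) + 112 = -3341 + 112 = -3229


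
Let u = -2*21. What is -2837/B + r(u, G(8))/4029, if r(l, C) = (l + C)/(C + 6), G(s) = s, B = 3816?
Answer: -1570133/2110248 ≈ -0.74405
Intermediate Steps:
u = -42
r(l, C) = (C + l)/(6 + C)
-2837/B + r(u, G(8))/4029 = -2837/3816 + ((8 - 42)/(6 + 8))/4029 = -2837*1/3816 + (-34/14)*(1/4029) = -2837/3816 + ((1/14)*(-34))*(1/4029) = -2837/3816 - 17/7*1/4029 = -2837/3816 - 1/1659 = -1570133/2110248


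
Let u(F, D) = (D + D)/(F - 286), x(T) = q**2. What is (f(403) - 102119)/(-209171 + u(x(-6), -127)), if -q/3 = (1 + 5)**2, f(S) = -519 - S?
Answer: 195400083/396657982 ≈ 0.49262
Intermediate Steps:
q = -108 (q = -3*(1 + 5)**2 = -3*6**2 = -3*36 = -108)
x(T) = 11664 (x(T) = (-108)**2 = 11664)
u(F, D) = 2*D/(-286 + F) (u(F, D) = (2*D)/(-286 + F) = 2*D/(-286 + F))
(f(403) - 102119)/(-209171 + u(x(-6), -127)) = ((-519 - 1*403) - 102119)/(-209171 + 2*(-127)/(-286 + 11664)) = ((-519 - 403) - 102119)/(-209171 + 2*(-127)/11378) = (-922 - 102119)/(-209171 + 2*(-127)*(1/11378)) = -103041/(-209171 - 127/5689) = -103041/(-1189973946/5689) = -103041*(-5689/1189973946) = 195400083/396657982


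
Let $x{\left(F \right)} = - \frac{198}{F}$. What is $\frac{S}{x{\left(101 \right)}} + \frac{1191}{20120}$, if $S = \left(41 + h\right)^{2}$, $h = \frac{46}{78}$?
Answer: $- \frac{2672956657451}{3029649480} \approx -882.27$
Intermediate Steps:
$h = \frac{23}{39}$ ($h = 46 \cdot \frac{1}{78} = \frac{23}{39} \approx 0.58974$)
$S = \frac{2630884}{1521}$ ($S = \left(41 + \frac{23}{39}\right)^{2} = \left(\frac{1622}{39}\right)^{2} = \frac{2630884}{1521} \approx 1729.7$)
$\frac{S}{x{\left(101 \right)}} + \frac{1191}{20120} = \frac{2630884}{1521 \left(- \frac{198}{101}\right)} + \frac{1191}{20120} = \frac{2630884}{1521} \left(- \frac{101}{198}\right) + \frac{1191}{20120} = - \frac{132859642}{150579} + \frac{1191}{20120} = - \frac{2672956657451}{3029649480}$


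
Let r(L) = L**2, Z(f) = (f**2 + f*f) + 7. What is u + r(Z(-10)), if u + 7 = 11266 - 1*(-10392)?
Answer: 64500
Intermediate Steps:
u = 21651 (u = -7 + (11266 - 1*(-10392)) = -7 + (11266 + 10392) = -7 + 21658 = 21651)
Z(f) = 7 + 2*f**2 (Z(f) = (f**2 + f**2) + 7 = 2*f**2 + 7 = 7 + 2*f**2)
u + r(Z(-10)) = 21651 + (7 + 2*(-10)**2)**2 = 21651 + (7 + 2*100)**2 = 21651 + (7 + 200)**2 = 21651 + 207**2 = 21651 + 42849 = 64500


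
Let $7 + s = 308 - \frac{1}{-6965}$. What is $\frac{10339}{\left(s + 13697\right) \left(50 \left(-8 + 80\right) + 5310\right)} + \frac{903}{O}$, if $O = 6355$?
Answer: $\frac{156976938817951}{1104104980607310} \approx 0.14218$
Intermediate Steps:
$s = \frac{2096466}{6965}$ ($s = -7 + \left(308 - \frac{1}{-6965}\right) = -7 + \left(308 - - \frac{1}{6965}\right) = -7 + \left(308 + \frac{1}{6965}\right) = -7 + \frac{2145221}{6965} = \frac{2096466}{6965} \approx 301.0$)
$\frac{10339}{\left(s + 13697\right) \left(50 \left(-8 + 80\right) + 5310\right)} + \frac{903}{O} = \frac{10339}{\left(\frac{2096466}{6965} + 13697\right) \left(50 \left(-8 + 80\right) + 5310\right)} + \frac{903}{6355} = \frac{10339}{\frac{97496071}{6965} \left(50 \cdot 72 + 5310\right)} + 903 \cdot \frac{1}{6355} = \frac{10339}{\frac{97496071}{6965} \left(3600 + 5310\right)} + \frac{903}{6355} = \frac{10339}{\frac{97496071}{6965} \cdot 8910} + \frac{903}{6355} = \frac{10339}{\frac{173737998522}{1393}} + \frac{903}{6355} = 10339 \cdot \frac{1393}{173737998522} + \frac{903}{6355} = \frac{14402227}{173737998522} + \frac{903}{6355} = \frac{156976938817951}{1104104980607310}$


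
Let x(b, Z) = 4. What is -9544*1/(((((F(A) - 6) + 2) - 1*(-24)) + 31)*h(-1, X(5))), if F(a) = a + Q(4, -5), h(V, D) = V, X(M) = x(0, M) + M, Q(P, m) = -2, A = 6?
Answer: 9544/55 ≈ 173.53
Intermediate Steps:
X(M) = 4 + M
F(a) = -2 + a (F(a) = a - 2 = -2 + a)
-9544*1/(((((F(A) - 6) + 2) - 1*(-24)) + 31)*h(-1, X(5))) = -9544*(-1/(((((-2 + 6) - 6) + 2) - 1*(-24)) + 31)) = -9544*(-1/((((4 - 6) + 2) + 24) + 31)) = -9544*(-1/(((-2 + 2) + 24) + 31)) = -9544*(-1/((0 + 24) + 31)) = -9544*(-1/(24 + 31)) = -9544/((-1*55)) = -9544/(-55) = -9544*(-1/55) = 9544/55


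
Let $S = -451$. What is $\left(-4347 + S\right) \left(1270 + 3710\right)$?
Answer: $-23894040$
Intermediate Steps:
$\left(-4347 + S\right) \left(1270 + 3710\right) = \left(-4347 - 451\right) \left(1270 + 3710\right) = \left(-4798\right) 4980 = -23894040$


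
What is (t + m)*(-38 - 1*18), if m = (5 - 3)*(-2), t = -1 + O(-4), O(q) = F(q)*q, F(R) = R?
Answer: -616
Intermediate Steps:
O(q) = q² (O(q) = q*q = q²)
t = 15 (t = -1 + (-4)² = -1 + 16 = 15)
m = -4 (m = 2*(-2) = -4)
(t + m)*(-38 - 1*18) = (15 - 4)*(-38 - 1*18) = 11*(-38 - 18) = 11*(-56) = -616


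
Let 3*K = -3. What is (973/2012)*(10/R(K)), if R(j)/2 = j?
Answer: -4865/2012 ≈ -2.4180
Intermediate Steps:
K = -1 (K = (⅓)*(-3) = -1)
R(j) = 2*j
(973/2012)*(10/R(K)) = (973/2012)*(10/((2*(-1)))) = (973*(1/2012))*(10/(-2)) = 973*(10*(-½))/2012 = (973/2012)*(-5) = -4865/2012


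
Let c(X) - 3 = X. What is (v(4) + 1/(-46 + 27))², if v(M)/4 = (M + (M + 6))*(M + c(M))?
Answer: 136960209/361 ≈ 3.7939e+5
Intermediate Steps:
c(X) = 3 + X
v(M) = 4*(3 + 2*M)*(6 + 2*M) (v(M) = 4*((M + (M + 6))*(M + (3 + M))) = 4*((M + (6 + M))*(3 + 2*M)) = 4*((6 + 2*M)*(3 + 2*M)) = 4*((3 + 2*M)*(6 + 2*M)) = 4*(3 + 2*M)*(6 + 2*M))
(v(4) + 1/(-46 + 27))² = ((72 + 16*4² + 72*4) + 1/(-46 + 27))² = ((72 + 16*16 + 288) + 1/(-19))² = ((72 + 256 + 288) - 1/19)² = (616 - 1/19)² = (11703/19)² = 136960209/361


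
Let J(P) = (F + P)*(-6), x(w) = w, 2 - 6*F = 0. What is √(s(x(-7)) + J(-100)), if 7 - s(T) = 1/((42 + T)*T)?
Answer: √741130/35 ≈ 24.597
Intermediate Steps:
F = ⅓ (F = ⅓ - ⅙*0 = ⅓ + 0 = ⅓ ≈ 0.33333)
J(P) = -2 - 6*P (J(P) = (⅓ + P)*(-6) = -2 - 6*P)
s(T) = 7 - 1/(T*(42 + T)) (s(T) = 7 - 1/((42 + T)*T) = 7 - 1/(T*(42 + T)))
√(s(x(-7)) + J(-100)) = √((-1 + 7*(-7)² + 294*(-7))/((-7)*(42 - 7)) + (-2 - 6*(-100))) = √(-⅐*(-1 + 7*49 - 2058)/35 + (-2 + 600)) = √(-⅐*1/35*(-1 + 343 - 2058) + 598) = √(-⅐*1/35*(-1716) + 598) = √(1716/245 + 598) = √(148226/245) = √741130/35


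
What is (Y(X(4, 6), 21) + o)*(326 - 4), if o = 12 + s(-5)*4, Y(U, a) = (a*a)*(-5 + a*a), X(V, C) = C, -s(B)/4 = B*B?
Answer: 61787936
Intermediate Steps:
s(B) = -4*B² (s(B) = -4*B*B = -4*B²)
Y(U, a) = a²*(-5 + a²)
o = -388 (o = 12 - 4*(-5)²*4 = 12 - 4*25*4 = 12 - 100*4 = 12 - 400 = -388)
(Y(X(4, 6), 21) + o)*(326 - 4) = (21²*(-5 + 21²) - 388)*(326 - 4) = (441*(-5 + 441) - 388)*322 = (441*436 - 388)*322 = (192276 - 388)*322 = 191888*322 = 61787936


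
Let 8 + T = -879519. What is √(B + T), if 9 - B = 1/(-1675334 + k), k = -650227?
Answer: I*√4756639120181158917/2325561 ≈ 937.83*I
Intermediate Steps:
B = 20930050/2325561 (B = 9 - 1/(-1675334 - 650227) = 9 - 1/(-2325561) = 9 - 1*(-1/2325561) = 9 + 1/2325561 = 20930050/2325561 ≈ 9.0000)
T = -879527 (T = -8 - 879519 = -879527)
√(B + T) = √(20930050/2325561 - 879527) = √(-2045372759597/2325561) = I*√4756639120181158917/2325561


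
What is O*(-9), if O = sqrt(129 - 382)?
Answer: -9*I*sqrt(253) ≈ -143.15*I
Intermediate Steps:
O = I*sqrt(253) (O = sqrt(-253) = I*sqrt(253) ≈ 15.906*I)
O*(-9) = (I*sqrt(253))*(-9) = -9*I*sqrt(253)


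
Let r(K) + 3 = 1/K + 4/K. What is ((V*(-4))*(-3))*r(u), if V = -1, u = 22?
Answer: 366/11 ≈ 33.273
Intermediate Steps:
r(K) = -3 + 5/K (r(K) = -3 + (1/K + 4/K) = -3 + 5/K)
((V*(-4))*(-3))*r(u) = (-1*(-4)*(-3))*(-3 + 5/22) = (4*(-3))*(-3 + 5*(1/22)) = -12*(-3 + 5/22) = -12*(-61/22) = 366/11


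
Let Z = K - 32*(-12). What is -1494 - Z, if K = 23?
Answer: -1901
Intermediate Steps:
Z = 407 (Z = 23 - 32*(-12) = 23 + 384 = 407)
-1494 - Z = -1494 - 1*407 = -1494 - 407 = -1901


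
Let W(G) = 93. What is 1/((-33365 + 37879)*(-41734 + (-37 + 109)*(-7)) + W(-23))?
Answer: -1/190662239 ≈ -5.2449e-9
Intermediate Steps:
1/((-33365 + 37879)*(-41734 + (-37 + 109)*(-7)) + W(-23)) = 1/((-33365 + 37879)*(-41734 + (-37 + 109)*(-7)) + 93) = 1/(4514*(-41734 + 72*(-7)) + 93) = 1/(4514*(-41734 - 504) + 93) = 1/(4514*(-42238) + 93) = 1/(-190662332 + 93) = 1/(-190662239) = -1/190662239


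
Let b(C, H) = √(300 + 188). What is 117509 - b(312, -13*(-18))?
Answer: 117509 - 2*√122 ≈ 1.1749e+5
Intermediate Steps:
b(C, H) = 2*√122 (b(C, H) = √488 = 2*√122)
117509 - b(312, -13*(-18)) = 117509 - 2*√122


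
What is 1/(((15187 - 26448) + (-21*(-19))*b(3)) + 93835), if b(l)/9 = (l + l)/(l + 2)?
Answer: 5/434416 ≈ 1.1510e-5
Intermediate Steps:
b(l) = 18*l/(2 + l) (b(l) = 9*((l + l)/(l + 2)) = 9*((2*l)/(2 + l)) = 9*(2*l/(2 + l)) = 18*l/(2 + l))
1/(((15187 - 26448) + (-21*(-19))*b(3)) + 93835) = 1/(((15187 - 26448) + (-21*(-19))*(18*3/(2 + 3))) + 93835) = 1/((-11261 + 399*(18*3/5)) + 93835) = 1/((-11261 + 399*(18*3*(⅕))) + 93835) = 1/((-11261 + 399*(54/5)) + 93835) = 1/((-11261 + 21546/5) + 93835) = 1/(-34759/5 + 93835) = 1/(434416/5) = 5/434416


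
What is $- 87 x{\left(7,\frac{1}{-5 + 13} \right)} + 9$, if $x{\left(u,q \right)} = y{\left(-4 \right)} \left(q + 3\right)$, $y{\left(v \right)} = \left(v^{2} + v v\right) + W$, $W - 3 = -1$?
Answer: $- \frac{36939}{4} \approx -9234.8$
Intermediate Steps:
$W = 2$ ($W = 3 - 1 = 2$)
$y{\left(v \right)} = 2 + 2 v^{2}$ ($y{\left(v \right)} = \left(v^{2} + v v\right) + 2 = \left(v^{2} + v^{2}\right) + 2 = 2 v^{2} + 2 = 2 + 2 v^{2}$)
$x{\left(u,q \right)} = 102 + 34 q$ ($x{\left(u,q \right)} = \left(2 + 2 \left(-4\right)^{2}\right) \left(q + 3\right) = \left(2 + 2 \cdot 16\right) \left(3 + q\right) = \left(2 + 32\right) \left(3 + q\right) = 34 \left(3 + q\right) = 102 + 34 q$)
$- 87 x{\left(7,\frac{1}{-5 + 13} \right)} + 9 = - 87 \left(102 + \frac{34}{-5 + 13}\right) + 9 = - 87 \left(102 + \frac{34}{8}\right) + 9 = - 87 \left(102 + 34 \cdot \frac{1}{8}\right) + 9 = - 87 \left(102 + \frac{17}{4}\right) + 9 = \left(-87\right) \frac{425}{4} + 9 = - \frac{36975}{4} + 9 = - \frac{36939}{4}$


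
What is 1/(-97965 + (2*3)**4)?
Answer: -1/96669 ≈ -1.0345e-5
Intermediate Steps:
1/(-97965 + (2*3)**4) = 1/(-97965 + 6**4) = 1/(-97965 + 1296) = 1/(-96669) = -1/96669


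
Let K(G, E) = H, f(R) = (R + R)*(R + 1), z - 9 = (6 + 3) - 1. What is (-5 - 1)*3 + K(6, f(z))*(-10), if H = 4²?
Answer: -178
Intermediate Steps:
z = 17 (z = 9 + ((6 + 3) - 1) = 9 + (9 - 1) = 9 + 8 = 17)
f(R) = 2*R*(1 + R) (f(R) = (2*R)*(1 + R) = 2*R*(1 + R))
H = 16
K(G, E) = 16
(-5 - 1)*3 + K(6, f(z))*(-10) = (-5 - 1)*3 + 16*(-10) = -6*3 - 160 = -18 - 160 = -178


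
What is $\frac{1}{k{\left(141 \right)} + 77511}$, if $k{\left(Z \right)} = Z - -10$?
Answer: $\frac{1}{77662} \approx 1.2876 \cdot 10^{-5}$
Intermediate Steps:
$k{\left(Z \right)} = 10 + Z$ ($k{\left(Z \right)} = Z + 10 = 10 + Z$)
$\frac{1}{k{\left(141 \right)} + 77511} = \frac{1}{\left(10 + 141\right) + 77511} = \frac{1}{151 + 77511} = \frac{1}{77662}$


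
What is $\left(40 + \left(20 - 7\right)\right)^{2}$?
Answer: $2809$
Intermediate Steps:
$\left(40 + \left(20 - 7\right)\right)^{2} = \left(40 + 13\right)^{2} = 53^{2} = 2809$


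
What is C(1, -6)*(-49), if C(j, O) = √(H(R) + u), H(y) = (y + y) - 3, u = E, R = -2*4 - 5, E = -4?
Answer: -49*I*√33 ≈ -281.48*I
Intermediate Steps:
R = -13 (R = -8 - 5 = -13)
u = -4
H(y) = -3 + 2*y (H(y) = 2*y - 3 = -3 + 2*y)
C(j, O) = I*√33 (C(j, O) = √((-3 + 2*(-13)) - 4) = √((-3 - 26) - 4) = √(-29 - 4) = √(-33) = I*√33)
C(1, -6)*(-49) = (I*√33)*(-49) = -49*I*√33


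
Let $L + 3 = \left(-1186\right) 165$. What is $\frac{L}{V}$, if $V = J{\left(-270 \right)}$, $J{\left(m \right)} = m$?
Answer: $\frac{65231}{90} \approx 724.79$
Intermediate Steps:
$V = -270$
$L = -195693$ ($L = -3 - 195690 = -195693$)
$\frac{L}{V} = - \frac{195693}{-270} = \left(-195693\right) \left(- \frac{1}{270}\right) = \frac{65231}{90}$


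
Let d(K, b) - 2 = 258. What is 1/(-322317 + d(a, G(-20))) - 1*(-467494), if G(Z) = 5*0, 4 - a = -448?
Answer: 150559715157/322057 ≈ 4.6749e+5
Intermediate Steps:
a = 452 (a = 4 - 1*(-448) = 4 + 448 = 452)
G(Z) = 0
d(K, b) = 260 (d(K, b) = 2 + 258 = 260)
1/(-322317 + d(a, G(-20))) - 1*(-467494) = 1/(-322317 + 260) - 1*(-467494) = 1/(-322057) + 467494 = -1/322057 + 467494 = 150559715157/322057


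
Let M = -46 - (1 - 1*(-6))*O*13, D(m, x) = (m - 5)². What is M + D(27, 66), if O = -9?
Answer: 1257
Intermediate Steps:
D(m, x) = (-5 + m)²
M = 773 (M = -46 - (1 - 1*(-6))*(-9)*13 = -46 - (1 + 6)*(-9)*13 = -46 - 7*(-9)*13 = -46 - (-63)*13 = -46 - 1*(-819) = -46 + 819 = 773)
M + D(27, 66) = 773 + (-5 + 27)² = 773 + 22² = 773 + 484 = 1257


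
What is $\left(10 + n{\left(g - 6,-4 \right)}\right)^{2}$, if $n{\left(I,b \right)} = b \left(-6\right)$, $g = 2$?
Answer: $1156$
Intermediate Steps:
$n{\left(I,b \right)} = - 6 b$
$\left(10 + n{\left(g - 6,-4 \right)}\right)^{2} = \left(10 - -24\right)^{2} = \left(10 + 24\right)^{2} = 34^{2} = 1156$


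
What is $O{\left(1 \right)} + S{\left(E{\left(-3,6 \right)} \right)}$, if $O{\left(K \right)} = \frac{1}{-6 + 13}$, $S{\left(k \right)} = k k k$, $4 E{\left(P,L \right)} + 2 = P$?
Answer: $- \frac{811}{448} \approx -1.8103$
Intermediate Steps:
$E{\left(P,L \right)} = - \frac{1}{2} + \frac{P}{4}$
$S{\left(k \right)} = k^{3}$ ($S{\left(k \right)} = k^{2} k = k^{3}$)
$O{\left(K \right)} = \frac{1}{7}$
$O{\left(1 \right)} + S{\left(E{\left(-3,6 \right)} \right)} = \frac{1}{7} + \left(- \frac{1}{2} + \frac{1}{4} \left(-3\right)\right)^{3} = \frac{1}{7} + \left(- \frac{1}{2} - \frac{3}{4}\right)^{3} = \frac{1}{7} + \left(- \frac{5}{4}\right)^{3} = \frac{1}{7} - \frac{125}{64} = - \frac{811}{448}$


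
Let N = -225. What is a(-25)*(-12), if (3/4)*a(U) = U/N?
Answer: -16/9 ≈ -1.7778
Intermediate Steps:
a(U) = -4*U/675 (a(U) = 4*(U/(-225))/3 = 4*(U*(-1/225))/3 = 4*(-U/225)/3 = -4*U/675)
a(-25)*(-12) = -4/675*(-25)*(-12) = (4/27)*(-12) = -16/9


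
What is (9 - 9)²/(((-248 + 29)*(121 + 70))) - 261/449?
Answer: -261/449 ≈ -0.58129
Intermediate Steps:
(9 - 9)²/(((-248 + 29)*(121 + 70))) - 261/449 = 0²/((-219*191)) - 261*1/449 = 0/(-41829) - 261/449 = 0*(-1/41829) - 261/449 = 0 - 261/449 = -261/449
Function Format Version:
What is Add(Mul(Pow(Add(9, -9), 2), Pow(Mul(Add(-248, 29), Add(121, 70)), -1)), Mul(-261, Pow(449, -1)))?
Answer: Rational(-261, 449) ≈ -0.58129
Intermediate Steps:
Add(Mul(Pow(Add(9, -9), 2), Pow(Mul(Add(-248, 29), Add(121, 70)), -1)), Mul(-261, Pow(449, -1))) = Add(Mul(Pow(0, 2), Pow(Mul(-219, 191), -1)), Mul(-261, Rational(1, 449))) = Add(Mul(0, Pow(-41829, -1)), Rational(-261, 449)) = Add(Mul(0, Rational(-1, 41829)), Rational(-261, 449)) = Add(0, Rational(-261, 449)) = Rational(-261, 449)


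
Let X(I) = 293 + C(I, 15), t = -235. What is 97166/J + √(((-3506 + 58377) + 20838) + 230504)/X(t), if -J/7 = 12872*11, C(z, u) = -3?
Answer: -48583/495572 + √306213/290 ≈ 1.8101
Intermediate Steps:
X(I) = 290 (X(I) = 293 - 3 = 290)
J = -991144 (J = -90104*11 = -7*141592 = -991144)
97166/J + √(((-3506 + 58377) + 20838) + 230504)/X(t) = 97166/(-991144) + √(((-3506 + 58377) + 20838) + 230504)/290 = 97166*(-1/991144) + √((54871 + 20838) + 230504)*(1/290) = -48583/495572 + √(75709 + 230504)*(1/290) = -48583/495572 + √306213*(1/290) = -48583/495572 + √306213/290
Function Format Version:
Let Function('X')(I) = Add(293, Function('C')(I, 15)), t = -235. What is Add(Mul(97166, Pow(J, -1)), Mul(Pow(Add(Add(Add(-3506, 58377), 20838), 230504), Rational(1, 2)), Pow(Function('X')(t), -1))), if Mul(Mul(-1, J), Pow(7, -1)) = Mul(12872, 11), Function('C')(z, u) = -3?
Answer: Add(Rational(-48583, 495572), Mul(Rational(1, 290), Pow(306213, Rational(1, 2)))) ≈ 1.8101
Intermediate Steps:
Function('X')(I) = 290 (Function('X')(I) = Add(293, -3) = 290)
J = -991144 (J = Mul(-7, Mul(12872, 11)) = Mul(-7, 141592) = -991144)
Add(Mul(97166, Pow(J, -1)), Mul(Pow(Add(Add(Add(-3506, 58377), 20838), 230504), Rational(1, 2)), Pow(Function('X')(t), -1))) = Add(Mul(97166, Pow(-991144, -1)), Mul(Pow(Add(Add(Add(-3506, 58377), 20838), 230504), Rational(1, 2)), Pow(290, -1))) = Add(Mul(97166, Rational(-1, 991144)), Mul(Pow(Add(Add(54871, 20838), 230504), Rational(1, 2)), Rational(1, 290))) = Add(Rational(-48583, 495572), Mul(Pow(Add(75709, 230504), Rational(1, 2)), Rational(1, 290))) = Add(Rational(-48583, 495572), Mul(Pow(306213, Rational(1, 2)), Rational(1, 290))) = Add(Rational(-48583, 495572), Mul(Rational(1, 290), Pow(306213, Rational(1, 2))))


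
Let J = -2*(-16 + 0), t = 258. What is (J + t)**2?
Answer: 84100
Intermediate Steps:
J = 32 (J = -2*(-16) = 32)
(J + t)**2 = (32 + 258)**2 = 290**2 = 84100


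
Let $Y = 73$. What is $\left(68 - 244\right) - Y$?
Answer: $-249$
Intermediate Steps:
$\left(68 - 244\right) - Y = \left(68 - 244\right) - 73 = -176 - 73 = -249$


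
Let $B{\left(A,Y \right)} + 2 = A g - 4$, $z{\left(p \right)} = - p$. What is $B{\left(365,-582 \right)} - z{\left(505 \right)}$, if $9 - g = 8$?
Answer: $864$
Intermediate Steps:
$g = 1$ ($g = 9 - 8 = 1$)
$B{\left(A,Y \right)} = -6 + A$ ($B{\left(A,Y \right)} = -2 + \left(A 1 - 4\right) = -2 + \left(A - 4\right) = -2 + \left(-4 + A\right) = -6 + A$)
$B{\left(365,-582 \right)} - z{\left(505 \right)} = \left(-6 + 365\right) - \left(-1\right) 505 = 359 - -505 = 359 + 505 = 864$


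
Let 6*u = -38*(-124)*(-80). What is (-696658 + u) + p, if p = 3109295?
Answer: 7049431/3 ≈ 2.3498e+6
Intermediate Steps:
u = -188480/3 (u = (-38*(-124)*(-80))/6 = (4712*(-80))/6 = (⅙)*(-376960) = -188480/3 ≈ -62827.)
(-696658 + u) + p = (-696658 - 188480/3) + 3109295 = -2278454/3 + 3109295 = 7049431/3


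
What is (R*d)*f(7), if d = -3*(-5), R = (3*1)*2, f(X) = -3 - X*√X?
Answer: -270 - 630*√7 ≈ -1936.8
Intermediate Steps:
f(X) = -3 - X^(3/2)
R = 6 (R = 3*2 = 6)
d = 15
(R*d)*f(7) = (6*15)*(-3 - 7^(3/2)) = 90*(-3 - 7*√7) = -270 - 630*√7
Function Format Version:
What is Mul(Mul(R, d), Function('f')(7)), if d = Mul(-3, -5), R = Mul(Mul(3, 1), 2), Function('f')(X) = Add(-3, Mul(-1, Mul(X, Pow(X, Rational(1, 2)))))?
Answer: Add(-270, Mul(-630, Pow(7, Rational(1, 2)))) ≈ -1936.8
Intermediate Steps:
Function('f')(X) = Add(-3, Mul(-1, Pow(X, Rational(3, 2))))
R = 6 (R = Mul(3, 2) = 6)
d = 15
Mul(Mul(R, d), Function('f')(7)) = Mul(Mul(6, 15), Add(-3, Mul(-1, Pow(7, Rational(3, 2))))) = Mul(90, Add(-3, Mul(-1, Mul(7, Pow(7, Rational(1, 2)))))) = Mul(90, Add(-3, Mul(-7, Pow(7, Rational(1, 2))))) = Add(-270, Mul(-630, Pow(7, Rational(1, 2))))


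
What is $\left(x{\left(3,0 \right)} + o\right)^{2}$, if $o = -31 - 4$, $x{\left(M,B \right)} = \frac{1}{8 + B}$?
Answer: $\frac{77841}{64} \approx 1216.3$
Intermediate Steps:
$o = -35$ ($o = -31 - 4 = -35$)
$\left(x{\left(3,0 \right)} + o\right)^{2} = \left(\frac{1}{8 + 0} - 35\right)^{2} = \left(\frac{1}{8} - 35\right)^{2} = \left(- \frac{279}{8}\right)^{2} = \frac{77841}{64}$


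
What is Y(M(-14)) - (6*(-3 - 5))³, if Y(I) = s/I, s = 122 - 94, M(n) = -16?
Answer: 442361/4 ≈ 1.1059e+5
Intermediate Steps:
s = 28
Y(I) = 28/I
Y(M(-14)) - (6*(-3 - 5))³ = 28/(-16) - (6*(-3 - 5))³ = 28*(-1/16) - (6*(-8))³ = -7/4 - 1*(-48)³ = -7/4 - 1*(-110592) = -7/4 + 110592 = 442361/4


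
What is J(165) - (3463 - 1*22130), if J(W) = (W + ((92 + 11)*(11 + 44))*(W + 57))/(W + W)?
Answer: 44957/2 ≈ 22479.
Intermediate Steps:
J(W) = (322905 + 5666*W)/(2*W) (J(W) = (W + (103*55)*(57 + W))/((2*W)) = (W + 5665*(57 + W))*(1/(2*W)) = (W + (322905 + 5665*W))*(1/(2*W)) = (322905 + 5666*W)*(1/(2*W)) = (322905 + 5666*W)/(2*W))
J(165) - (3463 - 1*22130) = (2833 + (322905/2)/165) - (3463 - 1*22130) = (2833 + (322905/2)*(1/165)) - (3463 - 22130) = (2833 + 1957/2) - 1*(-18667) = 7623/2 + 18667 = 44957/2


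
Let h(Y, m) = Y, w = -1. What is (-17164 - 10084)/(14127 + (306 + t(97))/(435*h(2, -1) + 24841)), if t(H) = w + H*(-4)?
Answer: -350286664/181609607 ≈ -1.9288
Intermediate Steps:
t(H) = -1 - 4*H (t(H) = -1 + H*(-4) = -1 - 4*H)
(-17164 - 10084)/(14127 + (306 + t(97))/(435*h(2, -1) + 24841)) = (-17164 - 10084)/(14127 + (306 + (-1 - 4*97))/(435*2 + 24841)) = -27248/(14127 + (306 + (-1 - 388))/(870 + 24841)) = -27248/(14127 + (306 - 389)/25711) = -27248/(14127 - 83*1/25711) = -27248/(14127 - 83/25711) = -27248/363219214/25711 = -27248*25711/363219214 = -350286664/181609607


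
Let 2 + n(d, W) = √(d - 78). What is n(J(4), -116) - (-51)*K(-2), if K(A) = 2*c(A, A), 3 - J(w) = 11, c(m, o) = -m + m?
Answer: -2 + I*√86 ≈ -2.0 + 9.2736*I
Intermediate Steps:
c(m, o) = 0
J(w) = -8 (J(w) = 3 - 1*11 = 3 - 11 = -8)
n(d, W) = -2 + √(-78 + d) (n(d, W) = -2 + √(d - 78) = -2 + √(-78 + d))
K(A) = 0 (K(A) = 2*0 = 0)
n(J(4), -116) - (-51)*K(-2) = (-2 + √(-78 - 8)) - (-51)*0 = (-2 + √(-86)) - 1*0 = (-2 + I*√86) + 0 = -2 + I*√86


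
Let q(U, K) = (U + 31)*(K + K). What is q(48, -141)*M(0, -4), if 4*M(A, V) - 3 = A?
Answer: -33417/2 ≈ -16709.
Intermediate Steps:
M(A, V) = 3/4 + A/4
q(U, K) = 2*K*(31 + U) (q(U, K) = (31 + U)*(2*K) = 2*K*(31 + U))
q(48, -141)*M(0, -4) = (2*(-141)*(31 + 48))*(3/4 + (1/4)*0) = (2*(-141)*79)*(3/4 + 0) = -22278*3/4 = -33417/2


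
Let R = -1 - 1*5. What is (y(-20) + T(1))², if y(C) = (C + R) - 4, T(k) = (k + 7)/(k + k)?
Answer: 676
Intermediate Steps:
T(k) = (7 + k)/(2*k) (T(k) = (7 + k)/((2*k)) = (7 + k)*(1/(2*k)) = (7 + k)/(2*k))
R = -6 (R = -1 - 5 = -6)
y(C) = -10 + C (y(C) = (C - 6) - 4 = (-6 + C) - 4 = -10 + C)
(y(-20) + T(1))² = ((-10 - 20) + (½)*(7 + 1)/1)² = (-30 + (½)*1*8)² = (-30 + 4)² = (-26)² = 676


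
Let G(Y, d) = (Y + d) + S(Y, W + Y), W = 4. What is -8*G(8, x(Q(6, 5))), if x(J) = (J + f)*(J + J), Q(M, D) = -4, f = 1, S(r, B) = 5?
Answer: -296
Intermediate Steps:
x(J) = 2*J*(1 + J) (x(J) = (J + 1)*(J + J) = (1 + J)*(2*J) = 2*J*(1 + J))
G(Y, d) = 5 + Y + d (G(Y, d) = (Y + d) + 5 = 5 + Y + d)
-8*G(8, x(Q(6, 5))) = -8*(5 + 8 + 2*(-4)*(1 - 4)) = -8*(5 + 8 + 2*(-4)*(-3)) = -8*(5 + 8 + 24) = -8*37 = -296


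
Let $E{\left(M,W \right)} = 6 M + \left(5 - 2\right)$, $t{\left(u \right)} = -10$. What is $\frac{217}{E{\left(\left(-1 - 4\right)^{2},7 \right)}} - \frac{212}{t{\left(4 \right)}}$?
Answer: $\frac{17303}{765} \approx 22.618$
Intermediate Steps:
$E{\left(M,W \right)} = 3 + 6 M$ ($E{\left(M,W \right)} = 6 M + 3 = 3 + 6 M$)
$\frac{217}{E{\left(\left(-1 - 4\right)^{2},7 \right)}} - \frac{212}{t{\left(4 \right)}} = \frac{217}{3 + 6 \left(-1 - 4\right)^{2}} - \frac{212}{-10} = \frac{217}{3 + 6 \left(-5\right)^{2}} - - \frac{106}{5} = \frac{217}{3 + 6 \cdot 25} + \frac{106}{5} = \frac{217}{3 + 150} + \frac{106}{5} = \frac{217}{153} + \frac{106}{5} = \frac{17303}{765}$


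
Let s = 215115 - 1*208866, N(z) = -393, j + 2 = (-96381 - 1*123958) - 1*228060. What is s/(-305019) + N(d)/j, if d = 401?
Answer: -298020598/15196758291 ≈ -0.019611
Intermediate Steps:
j = -448401 (j = -2 + ((-96381 - 1*123958) - 1*228060) = -2 + ((-96381 - 123958) - 228060) = -2 + (-220339 - 228060) = -2 - 448399 = -448401)
s = 6249 (s = 215115 - 208866 = 6249)
s/(-305019) + N(d)/j = 6249/(-305019) - 393/(-448401) = 6249*(-1/305019) - 393*(-1/448401) = -2083/101673 + 131/149467 = -298020598/15196758291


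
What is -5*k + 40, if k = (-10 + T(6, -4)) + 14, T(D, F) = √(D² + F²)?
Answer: 20 - 10*√13 ≈ -16.056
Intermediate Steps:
k = 4 + 2*√13 (k = (-10 + √(6² + (-4)²)) + 14 = (-10 + √(36 + 16)) + 14 = (-10 + √52) + 14 = (-10 + 2*√13) + 14 = 4 + 2*√13 ≈ 11.211)
-5*k + 40 = -5*(4 + 2*√13) + 40 = (-20 - 10*√13) + 40 = 20 - 10*√13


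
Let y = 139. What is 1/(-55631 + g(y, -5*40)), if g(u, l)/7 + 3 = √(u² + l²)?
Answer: -55652/3094238375 - 7*√59321/3094238375 ≈ -1.8537e-5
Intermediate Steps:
g(u, l) = -21 + 7*√(l² + u²) (g(u, l) = -21 + 7*√(u² + l²) = -21 + 7*√(l² + u²))
1/(-55631 + g(y, -5*40)) = 1/(-55631 + (-21 + 7*√((-5*40)² + 139²))) = 1/(-55631 + (-21 + 7*√((-200)² + 19321))) = 1/(-55631 + (-21 + 7*√(40000 + 19321))) = 1/(-55631 + (-21 + 7*√59321)) = 1/(-55652 + 7*√59321)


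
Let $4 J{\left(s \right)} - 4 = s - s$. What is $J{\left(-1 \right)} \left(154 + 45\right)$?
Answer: $199$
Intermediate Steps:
$J{\left(s \right)} = 1$ ($J{\left(s \right)} = 1 + \frac{s - s}{4} = 1 + \frac{1}{4} \cdot 0 = 1 + 0 = 1$)
$J{\left(-1 \right)} \left(154 + 45\right) = 1 \left(154 + 45\right) = 1 \cdot 199 = 199$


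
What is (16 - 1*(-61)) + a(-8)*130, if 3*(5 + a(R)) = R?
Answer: -2759/3 ≈ -919.67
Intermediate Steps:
a(R) = -5 + R/3
(16 - 1*(-61)) + a(-8)*130 = (16 - 1*(-61)) + (-5 + (1/3)*(-8))*130 = (16 + 61) + (-5 - 8/3)*130 = 77 - 23/3*130 = 77 - 2990/3 = -2759/3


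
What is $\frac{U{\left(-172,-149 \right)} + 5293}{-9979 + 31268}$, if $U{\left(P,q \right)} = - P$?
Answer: $\frac{5465}{21289} \approx 0.25671$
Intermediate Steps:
$\frac{U{\left(-172,-149 \right)} + 5293}{-9979 + 31268} = \frac{\left(-1\right) \left(-172\right) + 5293}{-9979 + 31268} = \frac{172 + 5293}{21289} = 5465 \cdot \frac{1}{21289} = \frac{5465}{21289}$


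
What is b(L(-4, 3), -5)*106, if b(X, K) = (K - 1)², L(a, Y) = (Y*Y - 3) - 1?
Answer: 3816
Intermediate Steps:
L(a, Y) = -4 + Y² (L(a, Y) = (Y² - 3) - 1 = (-3 + Y²) - 1 = -4 + Y²)
b(X, K) = (-1 + K)²
b(L(-4, 3), -5)*106 = (-1 - 5)²*106 = (-6)²*106 = 36*106 = 3816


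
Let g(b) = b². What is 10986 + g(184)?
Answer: 44842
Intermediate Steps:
10986 + g(184) = 10986 + 184² = 10986 + 33856 = 44842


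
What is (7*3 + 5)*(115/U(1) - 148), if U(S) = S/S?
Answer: -858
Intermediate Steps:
U(S) = 1
(7*3 + 5)*(115/U(1) - 148) = (7*3 + 5)*(115/1 - 148) = (21 + 5)*(115*1 - 148) = 26*(115 - 148) = 26*(-33) = -858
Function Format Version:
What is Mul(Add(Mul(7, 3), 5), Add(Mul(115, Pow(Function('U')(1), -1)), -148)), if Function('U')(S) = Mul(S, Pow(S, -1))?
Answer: -858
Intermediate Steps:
Function('U')(S) = 1
Mul(Add(Mul(7, 3), 5), Add(Mul(115, Pow(Function('U')(1), -1)), -148)) = Mul(Add(Mul(7, 3), 5), Add(Mul(115, Pow(1, -1)), -148)) = Mul(Add(21, 5), Add(Mul(115, 1), -148)) = Mul(26, Add(115, -148)) = Mul(26, -33) = -858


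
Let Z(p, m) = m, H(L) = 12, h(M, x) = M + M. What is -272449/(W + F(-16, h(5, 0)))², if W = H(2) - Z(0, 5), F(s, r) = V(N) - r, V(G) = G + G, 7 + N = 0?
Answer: -272449/289 ≈ -942.73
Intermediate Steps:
h(M, x) = 2*M
N = -7 (N = -7 + 0 = -7)
V(G) = 2*G
F(s, r) = -14 - r (F(s, r) = 2*(-7) - r = -14 - r)
W = 7 (W = 12 - 1*5 = 12 - 5 = 7)
-272449/(W + F(-16, h(5, 0)))² = -272449/(7 + (-14 - 2*5))² = -272449/(7 + (-14 - 1*10))² = -272449/(7 + (-14 - 10))² = -272449/(7 - 24)² = -272449/((-17)²) = -272449/289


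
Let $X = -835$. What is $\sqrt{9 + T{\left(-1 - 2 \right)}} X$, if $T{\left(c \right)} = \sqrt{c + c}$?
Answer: $- 835 \sqrt{9 + i \sqrt{6}} \approx -2527.7 - 337.83 i$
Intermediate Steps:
$T{\left(c \right)} = \sqrt{2} \sqrt{c}$ ($T{\left(c \right)} = \sqrt{2 c} = \sqrt{2} \sqrt{c}$)
$\sqrt{9 + T{\left(-1 - 2 \right)}} X = \sqrt{9 + \sqrt{2} \sqrt{-1 - 2}} \left(-835\right) = \sqrt{9 + \sqrt{2} \sqrt{-3}} \left(-835\right) = \sqrt{9 + \sqrt{2} i \sqrt{3}} \left(-835\right) = \sqrt{9 + i \sqrt{6}} \left(-835\right) = - 835 \sqrt{9 + i \sqrt{6}}$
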